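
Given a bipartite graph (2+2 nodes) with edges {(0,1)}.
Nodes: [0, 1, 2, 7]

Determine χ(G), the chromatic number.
Clique number ω(G) = 2 (lower bound: χ ≥ ω).
The graph is bipartite (no odd cycle), so 2 colors suffice: χ(G) = 2.
A valid 2-coloring: color 1: [0, 2, 7]; color 2: [1].

χ(G) = 2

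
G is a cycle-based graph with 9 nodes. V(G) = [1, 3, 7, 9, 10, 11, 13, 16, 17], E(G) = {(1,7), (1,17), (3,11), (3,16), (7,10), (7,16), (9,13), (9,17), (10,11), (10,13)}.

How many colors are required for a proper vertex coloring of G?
Clique number ω(G) = 2 (lower bound: χ ≥ ω).
Odd cycle [11, 3, 16, 7, 10] needs 3 colors (χ ≥ 3).
The coloring below uses 3 colors, so χ(G) = 3.
A valid 3-coloring: color 1: [1, 3, 9, 10]; color 2: [7, 11, 13, 17]; color 3: [16].

χ(G) = 3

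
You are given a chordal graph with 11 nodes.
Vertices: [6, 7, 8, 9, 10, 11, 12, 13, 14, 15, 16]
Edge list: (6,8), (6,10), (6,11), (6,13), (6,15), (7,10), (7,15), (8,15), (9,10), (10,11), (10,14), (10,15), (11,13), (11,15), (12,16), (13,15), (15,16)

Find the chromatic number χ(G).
χ(G) = 4

Clique number ω(G) = 4 (lower bound: χ ≥ ω).
The clique on [6, 10, 11, 15] has size 4, forcing χ ≥ 4, and the coloring below uses 4 colors, so χ(G) = 4.
A valid 4-coloring: color 1: [9, 12, 14, 15]; color 2: [8, 10, 13, 16]; color 3: [6, 7]; color 4: [11].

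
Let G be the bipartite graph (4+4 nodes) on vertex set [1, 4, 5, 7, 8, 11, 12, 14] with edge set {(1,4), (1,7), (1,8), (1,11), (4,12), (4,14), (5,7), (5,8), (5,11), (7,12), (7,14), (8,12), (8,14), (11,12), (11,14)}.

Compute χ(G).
Clique number ω(G) = 2 (lower bound: χ ≥ ω).
The graph is bipartite (no odd cycle), so 2 colors suffice: χ(G) = 2.
A valid 2-coloring: color 1: [1, 5, 12, 14]; color 2: [4, 7, 8, 11].

χ(G) = 2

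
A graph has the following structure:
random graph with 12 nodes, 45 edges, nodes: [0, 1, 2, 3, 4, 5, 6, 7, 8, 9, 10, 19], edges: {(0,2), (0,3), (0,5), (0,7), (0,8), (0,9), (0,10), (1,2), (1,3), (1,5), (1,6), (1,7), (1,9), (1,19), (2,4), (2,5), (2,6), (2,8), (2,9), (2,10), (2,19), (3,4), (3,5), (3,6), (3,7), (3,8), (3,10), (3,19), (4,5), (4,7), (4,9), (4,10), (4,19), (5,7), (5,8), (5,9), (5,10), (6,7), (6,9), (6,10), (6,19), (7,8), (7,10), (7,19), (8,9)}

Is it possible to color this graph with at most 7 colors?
A valid 7-coloring: color 1: [5, 6]; color 2: [7, 9]; color 3: [2, 3]; color 4: [0, 1, 4]; color 5: [8, 10, 19].
(χ(G) = 5 ≤ 7.)

Yes, G is 7-colorable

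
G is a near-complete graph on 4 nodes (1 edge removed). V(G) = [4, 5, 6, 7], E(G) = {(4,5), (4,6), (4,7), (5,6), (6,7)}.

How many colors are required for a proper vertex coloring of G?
Clique number ω(G) = 3 (lower bound: χ ≥ ω).
The clique on [4, 5, 6] has size 3, forcing χ ≥ 3, and the coloring below uses 3 colors, so χ(G) = 3.
A valid 3-coloring: color 1: [4]; color 2: [6]; color 3: [5, 7].

χ(G) = 3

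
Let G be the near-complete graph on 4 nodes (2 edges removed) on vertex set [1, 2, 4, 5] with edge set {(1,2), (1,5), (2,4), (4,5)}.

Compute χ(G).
Clique number ω(G) = 2 (lower bound: χ ≥ ω).
The graph is bipartite (no odd cycle), so 2 colors suffice: χ(G) = 2.
A valid 2-coloring: color 1: [2, 5]; color 2: [1, 4].

χ(G) = 2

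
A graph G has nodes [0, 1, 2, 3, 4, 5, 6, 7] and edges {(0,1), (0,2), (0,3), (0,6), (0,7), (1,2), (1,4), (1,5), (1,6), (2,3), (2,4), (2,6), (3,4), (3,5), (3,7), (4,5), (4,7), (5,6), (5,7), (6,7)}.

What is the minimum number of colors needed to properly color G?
Clique number ω(G) = 4 (lower bound: χ ≥ ω).
The clique on [0, 1, 2, 6] has size 4, forcing χ ≥ 4, and the coloring below uses 4 colors, so χ(G) = 4.
A valid 4-coloring: color 1: [0, 5]; color 2: [2, 7]; color 3: [4, 6]; color 4: [1, 3].

χ(G) = 4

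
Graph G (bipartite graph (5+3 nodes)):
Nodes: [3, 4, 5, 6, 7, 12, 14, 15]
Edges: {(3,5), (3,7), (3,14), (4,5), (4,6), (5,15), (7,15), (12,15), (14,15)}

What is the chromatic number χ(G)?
χ(G) = 2

Clique number ω(G) = 2 (lower bound: χ ≥ ω).
The graph is bipartite (no odd cycle), so 2 colors suffice: χ(G) = 2.
A valid 2-coloring: color 1: [3, 4, 15]; color 2: [5, 6, 7, 12, 14].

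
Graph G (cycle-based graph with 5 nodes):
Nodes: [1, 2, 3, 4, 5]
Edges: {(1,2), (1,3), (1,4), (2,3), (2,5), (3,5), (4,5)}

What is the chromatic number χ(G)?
χ(G) = 3

Clique number ω(G) = 3 (lower bound: χ ≥ ω).
The clique on [1, 2, 3] has size 3, forcing χ ≥ 3, and the coloring below uses 3 colors, so χ(G) = 3.
A valid 3-coloring: color 1: [1, 5]; color 2: [3, 4]; color 3: [2].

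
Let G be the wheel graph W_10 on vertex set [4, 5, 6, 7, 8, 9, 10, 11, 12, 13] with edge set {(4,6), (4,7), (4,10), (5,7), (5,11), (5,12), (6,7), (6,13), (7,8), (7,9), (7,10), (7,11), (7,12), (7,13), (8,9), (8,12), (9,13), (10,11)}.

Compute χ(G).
Clique number ω(G) = 3 (lower bound: χ ≥ ω).
Odd cycle [12, 8, 9, 13, 6, 4, 10, 11, 5] needs 3 colors (χ ≥ 3).
Vertex 7 is adjacent to every vertex of [4, 5, 6, 8, 9, 10, 11, 12, 13], which already need 3 colors among themselves, so 7 needs a new color (χ ≥ 4).
The coloring below uses 4 colors, so χ(G) = 4.
A valid 4-coloring: color 1: [7]; color 2: [6, 9, 11, 12]; color 3: [4, 5, 8, 13]; color 4: [10].

χ(G) = 4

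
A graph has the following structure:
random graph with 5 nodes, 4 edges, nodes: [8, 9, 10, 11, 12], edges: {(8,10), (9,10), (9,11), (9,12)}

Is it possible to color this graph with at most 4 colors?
A valid 4-coloring: color 1: [8, 9]; color 2: [10, 11, 12].
(χ(G) = 2 ≤ 4.)

Yes, G is 4-colorable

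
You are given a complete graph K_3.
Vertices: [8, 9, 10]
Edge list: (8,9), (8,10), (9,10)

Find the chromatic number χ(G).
χ(G) = 3

Clique number ω(G) = 3 (lower bound: χ ≥ ω).
The clique on [8, 9, 10] has size 3, forcing χ ≥ 3, and the coloring below uses 3 colors, so χ(G) = 3.
A valid 3-coloring: color 1: [9]; color 2: [10]; color 3: [8].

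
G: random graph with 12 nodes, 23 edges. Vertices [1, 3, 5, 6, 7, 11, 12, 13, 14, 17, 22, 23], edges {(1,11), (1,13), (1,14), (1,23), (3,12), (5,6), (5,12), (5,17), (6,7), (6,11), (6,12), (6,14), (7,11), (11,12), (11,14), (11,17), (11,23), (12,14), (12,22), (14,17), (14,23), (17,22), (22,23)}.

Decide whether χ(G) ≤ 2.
The clique on vertices [1, 11, 14, 23] has size 4 > 2, so it alone needs 4 colors.

No, G is not 2-colorable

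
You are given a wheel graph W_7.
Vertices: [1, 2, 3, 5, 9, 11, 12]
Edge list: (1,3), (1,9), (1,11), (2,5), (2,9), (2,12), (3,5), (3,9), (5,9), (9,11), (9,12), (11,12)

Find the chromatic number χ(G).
χ(G) = 3

Clique number ω(G) = 3 (lower bound: χ ≥ ω).
The clique on [1, 9, 11] has size 3, forcing χ ≥ 3, and the coloring below uses 3 colors, so χ(G) = 3.
A valid 3-coloring: color 1: [9]; color 2: [1, 5, 12]; color 3: [2, 3, 11].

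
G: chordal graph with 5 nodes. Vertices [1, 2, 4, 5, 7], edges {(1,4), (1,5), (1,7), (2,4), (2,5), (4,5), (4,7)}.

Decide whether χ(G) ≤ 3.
A valid 3-coloring: color 1: [4]; color 2: [5, 7]; color 3: [1, 2].
(χ(G) = 3 ≤ 3.)

Yes, G is 3-colorable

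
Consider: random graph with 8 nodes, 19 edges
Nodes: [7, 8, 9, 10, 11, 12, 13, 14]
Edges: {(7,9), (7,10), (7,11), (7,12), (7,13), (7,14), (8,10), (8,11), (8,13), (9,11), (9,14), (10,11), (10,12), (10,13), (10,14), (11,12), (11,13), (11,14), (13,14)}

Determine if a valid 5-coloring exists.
Yes, G is 5-colorable

A valid 5-coloring: color 1: [11]; color 2: [7, 8]; color 3: [9, 10]; color 4: [12, 14]; color 5: [13].
(χ(G) = 5 ≤ 5.)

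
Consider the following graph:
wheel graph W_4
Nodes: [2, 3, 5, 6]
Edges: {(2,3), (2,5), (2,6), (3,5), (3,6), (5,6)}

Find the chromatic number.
χ(G) = 4

Clique number ω(G) = 4 (lower bound: χ ≥ ω).
The clique on [2, 3, 5, 6] has size 4, forcing χ ≥ 4, and the coloring below uses 4 colors, so χ(G) = 4.
A valid 4-coloring: color 1: [2]; color 2: [3]; color 3: [6]; color 4: [5].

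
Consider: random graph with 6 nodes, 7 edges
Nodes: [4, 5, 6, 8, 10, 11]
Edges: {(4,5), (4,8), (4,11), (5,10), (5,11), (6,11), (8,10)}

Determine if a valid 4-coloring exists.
A valid 4-coloring: color 1: [5, 6, 8]; color 2: [4, 10]; color 3: [11].
(χ(G) = 3 ≤ 4.)

Yes, G is 4-colorable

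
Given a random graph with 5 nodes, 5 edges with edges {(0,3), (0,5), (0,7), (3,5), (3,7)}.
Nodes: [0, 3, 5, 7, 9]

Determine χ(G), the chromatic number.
Clique number ω(G) = 3 (lower bound: χ ≥ ω).
The clique on [0, 3, 5] has size 3, forcing χ ≥ 3, and the coloring below uses 3 colors, so χ(G) = 3.
A valid 3-coloring: color 1: [3, 9]; color 2: [0]; color 3: [5, 7].

χ(G) = 3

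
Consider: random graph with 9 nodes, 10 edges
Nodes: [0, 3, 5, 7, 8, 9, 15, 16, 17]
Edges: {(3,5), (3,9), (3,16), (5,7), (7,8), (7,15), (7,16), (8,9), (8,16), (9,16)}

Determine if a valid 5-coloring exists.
Yes, G is 5-colorable

A valid 5-coloring: color 1: [0, 5, 15, 16, 17]; color 2: [7, 9]; color 3: [3, 8].
(χ(G) = 3 ≤ 5.)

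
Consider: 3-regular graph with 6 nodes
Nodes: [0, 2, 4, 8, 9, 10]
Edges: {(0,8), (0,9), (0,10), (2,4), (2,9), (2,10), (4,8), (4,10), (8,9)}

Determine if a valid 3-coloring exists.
A valid 3-coloring: color 1: [0, 4]; color 2: [9, 10]; color 3: [2, 8].
(χ(G) = 3 ≤ 3.)

Yes, G is 3-colorable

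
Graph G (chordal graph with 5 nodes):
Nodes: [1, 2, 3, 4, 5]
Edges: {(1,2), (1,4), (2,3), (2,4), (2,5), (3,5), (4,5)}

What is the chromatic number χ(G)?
χ(G) = 3

Clique number ω(G) = 3 (lower bound: χ ≥ ω).
The clique on [2, 3, 5] has size 3, forcing χ ≥ 3, and the coloring below uses 3 colors, so χ(G) = 3.
A valid 3-coloring: color 1: [2]; color 2: [3, 4]; color 3: [1, 5].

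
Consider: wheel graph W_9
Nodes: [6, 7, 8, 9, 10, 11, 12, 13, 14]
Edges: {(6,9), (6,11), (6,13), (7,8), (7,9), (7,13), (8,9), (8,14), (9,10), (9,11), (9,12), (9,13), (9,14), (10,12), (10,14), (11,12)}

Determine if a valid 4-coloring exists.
Yes, G is 4-colorable

A valid 4-coloring: color 1: [9]; color 2: [6, 7, 12, 14]; color 3: [8, 10, 11, 13].
(χ(G) = 3 ≤ 4.)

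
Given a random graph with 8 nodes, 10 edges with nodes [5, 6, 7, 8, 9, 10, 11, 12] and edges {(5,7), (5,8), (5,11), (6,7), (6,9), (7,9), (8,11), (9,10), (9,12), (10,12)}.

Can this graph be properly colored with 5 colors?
A valid 5-coloring: color 1: [5, 9]; color 2: [7, 8, 10]; color 3: [6, 11, 12].
(χ(G) = 3 ≤ 5.)

Yes, G is 5-colorable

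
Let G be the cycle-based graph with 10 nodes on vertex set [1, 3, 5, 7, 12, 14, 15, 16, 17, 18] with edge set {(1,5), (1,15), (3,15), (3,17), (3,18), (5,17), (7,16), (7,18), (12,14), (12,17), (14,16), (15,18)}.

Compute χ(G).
χ(G) = 3

Clique number ω(G) = 3 (lower bound: χ ≥ ω).
The clique on [3, 15, 18] has size 3, forcing χ ≥ 3, and the coloring below uses 3 colors, so χ(G) = 3.
A valid 3-coloring: color 1: [3, 5, 7, 14]; color 2: [1, 16, 17, 18]; color 3: [12, 15].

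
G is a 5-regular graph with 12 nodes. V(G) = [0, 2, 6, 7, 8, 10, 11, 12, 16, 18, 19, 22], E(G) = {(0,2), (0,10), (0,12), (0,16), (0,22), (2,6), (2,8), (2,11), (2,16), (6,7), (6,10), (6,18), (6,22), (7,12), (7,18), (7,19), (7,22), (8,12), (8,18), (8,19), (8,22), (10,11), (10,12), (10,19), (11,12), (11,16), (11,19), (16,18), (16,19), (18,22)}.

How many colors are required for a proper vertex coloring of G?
χ(G) = 4

Clique number ω(G) = 4 (lower bound: χ ≥ ω).
The clique on [6, 7, 18, 22] has size 4, forcing χ ≥ 4, and the coloring below uses 4 colors, so χ(G) = 4.
A valid 4-coloring: color 1: [2, 12, 18, 19]; color 2: [10, 16, 22]; color 3: [0, 6, 8, 11]; color 4: [7].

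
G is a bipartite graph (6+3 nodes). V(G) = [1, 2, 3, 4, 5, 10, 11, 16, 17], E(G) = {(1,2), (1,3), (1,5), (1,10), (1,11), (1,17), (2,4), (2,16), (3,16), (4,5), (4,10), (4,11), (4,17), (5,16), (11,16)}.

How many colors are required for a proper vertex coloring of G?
Clique number ω(G) = 2 (lower bound: χ ≥ ω).
The graph is bipartite (no odd cycle), so 2 colors suffice: χ(G) = 2.
A valid 2-coloring: color 1: [1, 4, 16]; color 2: [2, 3, 5, 10, 11, 17].

χ(G) = 2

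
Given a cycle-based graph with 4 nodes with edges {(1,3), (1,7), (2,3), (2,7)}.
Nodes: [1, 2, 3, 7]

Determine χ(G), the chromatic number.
χ(G) = 2

Clique number ω(G) = 2 (lower bound: χ ≥ ω).
The graph is bipartite (no odd cycle), so 2 colors suffice: χ(G) = 2.
A valid 2-coloring: color 1: [1, 2]; color 2: [3, 7].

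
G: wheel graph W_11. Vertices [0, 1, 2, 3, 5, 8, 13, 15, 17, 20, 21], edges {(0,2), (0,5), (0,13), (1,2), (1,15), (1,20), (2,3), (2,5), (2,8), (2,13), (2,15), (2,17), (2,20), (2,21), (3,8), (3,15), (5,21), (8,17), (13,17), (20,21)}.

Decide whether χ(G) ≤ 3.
Yes, G is 3-colorable

A valid 3-coloring: color 1: [2]; color 2: [0, 1, 3, 17, 21]; color 3: [5, 8, 13, 15, 20].
(χ(G) = 3 ≤ 3.)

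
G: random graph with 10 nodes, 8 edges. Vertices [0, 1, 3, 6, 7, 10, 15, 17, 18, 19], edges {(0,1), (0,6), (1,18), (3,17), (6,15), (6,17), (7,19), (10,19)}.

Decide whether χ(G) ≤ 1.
No, G is not 1-colorable

Edge (0,1) forces its endpoints to differ, so 1 color is not enough.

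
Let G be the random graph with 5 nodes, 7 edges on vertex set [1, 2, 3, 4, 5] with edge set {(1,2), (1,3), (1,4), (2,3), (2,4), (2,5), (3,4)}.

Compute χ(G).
χ(G) = 4

Clique number ω(G) = 4 (lower bound: χ ≥ ω).
The clique on [1, 2, 3, 4] has size 4, forcing χ ≥ 4, and the coloring below uses 4 colors, so χ(G) = 4.
A valid 4-coloring: color 1: [2]; color 2: [1, 5]; color 3: [4]; color 4: [3].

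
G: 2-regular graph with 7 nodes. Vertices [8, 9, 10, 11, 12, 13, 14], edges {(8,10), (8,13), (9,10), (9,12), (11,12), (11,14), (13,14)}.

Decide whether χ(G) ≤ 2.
No, G is not 2-colorable

Odd cycle [9, 10, 8, 13, 14, 11, 12] needs 3 colors (χ ≥ 3).
Hence χ(G) ≥ 3 > 2, so no proper 2-coloring exists.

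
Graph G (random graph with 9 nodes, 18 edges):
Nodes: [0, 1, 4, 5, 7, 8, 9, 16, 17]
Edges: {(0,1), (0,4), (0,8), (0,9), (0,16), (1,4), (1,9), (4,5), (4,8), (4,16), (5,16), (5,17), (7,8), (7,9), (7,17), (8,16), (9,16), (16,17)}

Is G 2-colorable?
No, G is not 2-colorable

The clique on vertices [0, 4, 8, 16] has size 4 > 2, so it alone needs 4 colors.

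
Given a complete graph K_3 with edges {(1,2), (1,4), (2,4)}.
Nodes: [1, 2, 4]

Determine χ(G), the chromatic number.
χ(G) = 3

Clique number ω(G) = 3 (lower bound: χ ≥ ω).
The clique on [1, 2, 4] has size 3, forcing χ ≥ 3, and the coloring below uses 3 colors, so χ(G) = 3.
A valid 3-coloring: color 1: [1]; color 2: [2]; color 3: [4].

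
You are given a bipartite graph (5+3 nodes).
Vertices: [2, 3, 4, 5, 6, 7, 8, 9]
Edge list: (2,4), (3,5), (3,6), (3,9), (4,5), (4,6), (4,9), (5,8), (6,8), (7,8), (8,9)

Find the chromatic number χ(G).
Clique number ω(G) = 2 (lower bound: χ ≥ ω).
The graph is bipartite (no odd cycle), so 2 colors suffice: χ(G) = 2.
A valid 2-coloring: color 1: [3, 4, 8]; color 2: [2, 5, 6, 7, 9].

χ(G) = 2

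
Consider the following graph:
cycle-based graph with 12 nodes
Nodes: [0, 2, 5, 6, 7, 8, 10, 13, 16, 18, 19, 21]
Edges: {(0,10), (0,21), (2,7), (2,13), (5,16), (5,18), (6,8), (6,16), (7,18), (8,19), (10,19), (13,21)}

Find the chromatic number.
Clique number ω(G) = 2 (lower bound: χ ≥ ω).
The graph is bipartite (no odd cycle), so 2 colors suffice: χ(G) = 2.
A valid 2-coloring: color 1: [0, 5, 6, 7, 13, 19]; color 2: [2, 8, 10, 16, 18, 21].

χ(G) = 2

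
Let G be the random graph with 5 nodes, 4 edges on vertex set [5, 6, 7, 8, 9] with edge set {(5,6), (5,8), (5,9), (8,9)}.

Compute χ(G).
χ(G) = 3

Clique number ω(G) = 3 (lower bound: χ ≥ ω).
The clique on [5, 8, 9] has size 3, forcing χ ≥ 3, and the coloring below uses 3 colors, so χ(G) = 3.
A valid 3-coloring: color 1: [5, 7]; color 2: [6, 9]; color 3: [8].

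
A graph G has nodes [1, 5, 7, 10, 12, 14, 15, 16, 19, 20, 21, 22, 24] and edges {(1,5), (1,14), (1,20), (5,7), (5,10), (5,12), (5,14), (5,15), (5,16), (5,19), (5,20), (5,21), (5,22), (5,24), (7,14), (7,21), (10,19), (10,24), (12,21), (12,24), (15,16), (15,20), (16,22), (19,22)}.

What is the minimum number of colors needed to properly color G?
χ(G) = 3

Clique number ω(G) = 3 (lower bound: χ ≥ ω).
The clique on [1, 5, 20] has size 3, forcing χ ≥ 3, and the coloring below uses 3 colors, so χ(G) = 3.
A valid 3-coloring: color 1: [5]; color 2: [1, 7, 10, 12, 15, 22]; color 3: [14, 16, 19, 20, 21, 24].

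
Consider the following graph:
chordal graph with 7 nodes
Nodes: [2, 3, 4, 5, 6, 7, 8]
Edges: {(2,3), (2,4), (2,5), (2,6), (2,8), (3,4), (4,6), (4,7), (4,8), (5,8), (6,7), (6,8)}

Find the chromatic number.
Clique number ω(G) = 4 (lower bound: χ ≥ ω).
The clique on [2, 4, 6, 8] has size 4, forcing χ ≥ 4, and the coloring below uses 4 colors, so χ(G) = 4.
A valid 4-coloring: color 1: [4, 5]; color 2: [2, 7]; color 3: [3, 8]; color 4: [6].

χ(G) = 4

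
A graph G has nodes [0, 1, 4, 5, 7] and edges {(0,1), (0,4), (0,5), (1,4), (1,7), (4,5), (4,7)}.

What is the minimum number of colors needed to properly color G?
χ(G) = 3

Clique number ω(G) = 3 (lower bound: χ ≥ ω).
The clique on [0, 1, 4] has size 3, forcing χ ≥ 3, and the coloring below uses 3 colors, so χ(G) = 3.
A valid 3-coloring: color 1: [4]; color 2: [0, 7]; color 3: [1, 5].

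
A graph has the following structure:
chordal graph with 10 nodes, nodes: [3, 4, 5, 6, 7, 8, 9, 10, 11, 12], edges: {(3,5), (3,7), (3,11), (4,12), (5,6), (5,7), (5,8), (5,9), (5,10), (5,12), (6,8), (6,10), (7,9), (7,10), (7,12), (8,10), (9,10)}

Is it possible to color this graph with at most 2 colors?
The clique on vertices [5, 6, 8, 10] has size 4 > 2, so it alone needs 4 colors.

No, G is not 2-colorable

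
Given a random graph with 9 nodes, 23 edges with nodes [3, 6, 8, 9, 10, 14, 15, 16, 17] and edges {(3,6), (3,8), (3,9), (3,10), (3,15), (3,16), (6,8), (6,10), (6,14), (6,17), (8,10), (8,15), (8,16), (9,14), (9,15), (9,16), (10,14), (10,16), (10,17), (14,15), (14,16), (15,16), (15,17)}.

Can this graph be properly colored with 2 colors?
The clique on vertices [3, 8, 10, 16] has size 4 > 2, so it alone needs 4 colors.

No, G is not 2-colorable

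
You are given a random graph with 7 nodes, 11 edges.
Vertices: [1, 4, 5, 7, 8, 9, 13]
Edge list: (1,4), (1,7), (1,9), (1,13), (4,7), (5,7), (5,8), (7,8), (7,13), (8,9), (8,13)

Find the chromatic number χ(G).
χ(G) = 3

Clique number ω(G) = 3 (lower bound: χ ≥ ω).
The clique on [7, 8, 13] has size 3, forcing χ ≥ 3, and the coloring below uses 3 colors, so χ(G) = 3.
A valid 3-coloring: color 1: [7, 9]; color 2: [1, 8]; color 3: [4, 5, 13].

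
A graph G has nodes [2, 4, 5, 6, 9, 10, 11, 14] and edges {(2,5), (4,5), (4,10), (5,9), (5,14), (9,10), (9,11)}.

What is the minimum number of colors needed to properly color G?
Clique number ω(G) = 2 (lower bound: χ ≥ ω).
The graph is bipartite (no odd cycle), so 2 colors suffice: χ(G) = 2.
A valid 2-coloring: color 1: [5, 6, 10, 11]; color 2: [2, 4, 9, 14].

χ(G) = 2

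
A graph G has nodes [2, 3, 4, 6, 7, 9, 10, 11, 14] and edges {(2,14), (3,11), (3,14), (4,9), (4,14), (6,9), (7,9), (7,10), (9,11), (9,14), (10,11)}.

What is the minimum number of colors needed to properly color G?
Clique number ω(G) = 3 (lower bound: χ ≥ ω).
The clique on [4, 9, 14] has size 3, forcing χ ≥ 3, and the coloring below uses 3 colors, so χ(G) = 3.
A valid 3-coloring: color 1: [2, 3, 9, 10]; color 2: [6, 7, 11, 14]; color 3: [4].

χ(G) = 3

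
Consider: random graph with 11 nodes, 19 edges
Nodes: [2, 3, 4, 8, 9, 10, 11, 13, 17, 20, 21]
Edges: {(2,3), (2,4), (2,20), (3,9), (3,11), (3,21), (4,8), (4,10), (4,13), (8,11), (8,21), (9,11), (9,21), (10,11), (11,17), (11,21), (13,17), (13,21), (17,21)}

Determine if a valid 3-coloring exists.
The clique on vertices [3, 9, 11, 21] has size 4 > 3, so it alone needs 4 colors.

No, G is not 3-colorable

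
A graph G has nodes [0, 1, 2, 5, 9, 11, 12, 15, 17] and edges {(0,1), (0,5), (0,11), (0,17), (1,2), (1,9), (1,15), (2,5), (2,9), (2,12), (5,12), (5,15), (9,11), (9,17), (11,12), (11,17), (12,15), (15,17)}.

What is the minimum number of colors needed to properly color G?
χ(G) = 3

Clique number ω(G) = 3 (lower bound: χ ≥ ω).
The clique on [0, 11, 17] has size 3, forcing χ ≥ 3, and the coloring below uses 3 colors, so χ(G) = 3.
A valid 3-coloring: color 1: [2, 11, 15]; color 2: [1, 5, 17]; color 3: [0, 9, 12].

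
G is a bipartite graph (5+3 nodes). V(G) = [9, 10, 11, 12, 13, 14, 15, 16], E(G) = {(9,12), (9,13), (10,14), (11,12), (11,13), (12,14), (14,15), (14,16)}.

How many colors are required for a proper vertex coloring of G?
Clique number ω(G) = 2 (lower bound: χ ≥ ω).
The graph is bipartite (no odd cycle), so 2 colors suffice: χ(G) = 2.
A valid 2-coloring: color 1: [9, 11, 14]; color 2: [10, 12, 13, 15, 16].

χ(G) = 2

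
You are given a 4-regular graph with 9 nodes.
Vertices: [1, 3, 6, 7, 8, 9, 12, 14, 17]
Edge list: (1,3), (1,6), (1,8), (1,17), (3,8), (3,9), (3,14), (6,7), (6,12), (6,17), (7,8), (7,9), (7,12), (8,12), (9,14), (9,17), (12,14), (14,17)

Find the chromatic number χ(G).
Clique number ω(G) = 3 (lower bound: χ ≥ ω).
The clique on [1, 3, 8] has size 3, forcing χ ≥ 3, and the coloring below uses 3 colors, so χ(G) = 3.
A valid 3-coloring: color 1: [3, 7, 17]; color 2: [6, 8, 14]; color 3: [1, 9, 12].

χ(G) = 3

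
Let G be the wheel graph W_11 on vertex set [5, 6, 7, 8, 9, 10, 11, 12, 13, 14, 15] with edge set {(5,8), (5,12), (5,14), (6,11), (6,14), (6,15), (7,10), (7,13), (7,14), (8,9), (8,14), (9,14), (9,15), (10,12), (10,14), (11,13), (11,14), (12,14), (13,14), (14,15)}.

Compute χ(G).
Clique number ω(G) = 3 (lower bound: χ ≥ ω).
The clique on [5, 8, 14] has size 3, forcing χ ≥ 3, and the coloring below uses 3 colors, so χ(G) = 3.
A valid 3-coloring: color 1: [14]; color 2: [7, 8, 11, 12, 15]; color 3: [5, 6, 9, 10, 13].

χ(G) = 3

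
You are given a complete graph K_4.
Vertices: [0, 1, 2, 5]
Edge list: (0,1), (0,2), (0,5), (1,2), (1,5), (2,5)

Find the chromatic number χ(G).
Clique number ω(G) = 4 (lower bound: χ ≥ ω).
The clique on [0, 1, 2, 5] has size 4, forcing χ ≥ 4, and the coloring below uses 4 colors, so χ(G) = 4.
A valid 4-coloring: color 1: [5]; color 2: [1]; color 3: [2]; color 4: [0].

χ(G) = 4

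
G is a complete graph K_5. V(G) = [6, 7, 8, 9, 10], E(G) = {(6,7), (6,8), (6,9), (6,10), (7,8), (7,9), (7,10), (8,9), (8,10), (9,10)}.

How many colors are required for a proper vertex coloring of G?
χ(G) = 5

Clique number ω(G) = 5 (lower bound: χ ≥ ω).
The clique on [6, 7, 8, 9, 10] has size 5, forcing χ ≥ 5, and the coloring below uses 5 colors, so χ(G) = 5.
A valid 5-coloring: color 1: [9]; color 2: [6]; color 3: [10]; color 4: [7]; color 5: [8].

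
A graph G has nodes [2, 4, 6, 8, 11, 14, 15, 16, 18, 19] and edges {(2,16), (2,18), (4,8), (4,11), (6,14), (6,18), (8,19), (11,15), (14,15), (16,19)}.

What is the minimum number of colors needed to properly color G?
Clique number ω(G) = 2 (lower bound: χ ≥ ω).
The graph is bipartite (no odd cycle), so 2 colors suffice: χ(G) = 2.
A valid 2-coloring: color 1: [2, 4, 6, 15, 19]; color 2: [8, 11, 14, 16, 18].

χ(G) = 2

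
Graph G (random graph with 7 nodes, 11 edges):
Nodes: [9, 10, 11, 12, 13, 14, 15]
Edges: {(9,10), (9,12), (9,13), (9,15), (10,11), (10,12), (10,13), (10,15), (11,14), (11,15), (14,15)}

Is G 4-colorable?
A valid 4-coloring: color 1: [10, 14]; color 2: [9, 11]; color 3: [12, 13, 15].
(χ(G) = 3 ≤ 4.)

Yes, G is 4-colorable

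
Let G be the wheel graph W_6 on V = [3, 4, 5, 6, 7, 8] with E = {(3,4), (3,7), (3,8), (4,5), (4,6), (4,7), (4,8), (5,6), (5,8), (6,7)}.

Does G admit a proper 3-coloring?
No, G is not 3-colorable

Odd cycle [6, 7, 3, 8, 5] needs 3 colors (χ ≥ 3).
Vertex 4 is adjacent to every vertex of [3, 5, 6, 7, 8], which already need 3 colors among themselves, so 4 needs a new color (χ ≥ 4).
Hence χ(G) ≥ 4 > 3, so no proper 3-coloring exists.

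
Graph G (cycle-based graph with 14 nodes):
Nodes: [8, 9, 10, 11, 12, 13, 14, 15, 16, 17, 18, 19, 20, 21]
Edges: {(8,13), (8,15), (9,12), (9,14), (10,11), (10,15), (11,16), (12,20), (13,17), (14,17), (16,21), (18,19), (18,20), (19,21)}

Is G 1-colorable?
Edge (8,13) forces its endpoints to differ, so 1 color is not enough.

No, G is not 1-colorable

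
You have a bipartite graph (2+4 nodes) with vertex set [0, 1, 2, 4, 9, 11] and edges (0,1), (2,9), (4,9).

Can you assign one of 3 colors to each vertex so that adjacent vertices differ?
Yes, G is 3-colorable

A valid 3-coloring: color 1: [1, 9, 11]; color 2: [0, 2, 4].
(χ(G) = 2 ≤ 3.)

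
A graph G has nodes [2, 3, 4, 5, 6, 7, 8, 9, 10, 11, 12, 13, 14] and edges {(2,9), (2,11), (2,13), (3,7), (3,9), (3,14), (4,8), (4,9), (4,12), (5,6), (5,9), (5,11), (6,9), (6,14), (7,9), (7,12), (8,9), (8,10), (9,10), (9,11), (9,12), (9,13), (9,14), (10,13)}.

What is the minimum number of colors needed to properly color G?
Clique number ω(G) = 3 (lower bound: χ ≥ ω).
The clique on [2, 9, 11] has size 3, forcing χ ≥ 3, and the coloring below uses 3 colors, so χ(G) = 3.
A valid 3-coloring: color 1: [9]; color 2: [3, 6, 8, 11, 12, 13]; color 3: [2, 4, 5, 7, 10, 14].

χ(G) = 3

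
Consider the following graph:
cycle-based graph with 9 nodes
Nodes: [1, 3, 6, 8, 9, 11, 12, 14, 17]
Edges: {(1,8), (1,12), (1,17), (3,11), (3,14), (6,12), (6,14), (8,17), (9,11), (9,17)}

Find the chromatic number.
χ(G) = 3

Clique number ω(G) = 3 (lower bound: χ ≥ ω).
The clique on [1, 8, 17] has size 3, forcing χ ≥ 3, and the coloring below uses 3 colors, so χ(G) = 3.
A valid 3-coloring: color 1: [1, 3, 6, 9]; color 2: [11, 12, 14, 17]; color 3: [8].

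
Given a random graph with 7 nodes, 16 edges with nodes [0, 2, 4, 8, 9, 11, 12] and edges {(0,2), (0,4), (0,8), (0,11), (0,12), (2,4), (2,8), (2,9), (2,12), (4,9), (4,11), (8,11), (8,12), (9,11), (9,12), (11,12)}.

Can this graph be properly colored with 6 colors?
Yes, G is 6-colorable

A valid 6-coloring: color 1: [2, 11]; color 2: [0, 9]; color 3: [4, 12]; color 4: [8].
(χ(G) = 4 ≤ 6.)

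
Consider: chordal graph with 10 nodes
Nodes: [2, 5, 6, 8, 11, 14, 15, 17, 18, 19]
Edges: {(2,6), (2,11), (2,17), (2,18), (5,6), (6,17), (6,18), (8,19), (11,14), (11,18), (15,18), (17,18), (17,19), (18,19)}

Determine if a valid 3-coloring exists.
The clique on vertices [2, 6, 17, 18] has size 4 > 3, so it alone needs 4 colors.

No, G is not 3-colorable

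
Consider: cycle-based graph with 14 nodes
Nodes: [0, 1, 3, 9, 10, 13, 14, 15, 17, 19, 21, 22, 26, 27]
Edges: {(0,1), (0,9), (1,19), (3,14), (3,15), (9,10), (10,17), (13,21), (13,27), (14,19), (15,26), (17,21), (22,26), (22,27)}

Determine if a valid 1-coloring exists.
No, G is not 1-colorable

Edge (0,1) forces its endpoints to differ, so 1 color is not enough.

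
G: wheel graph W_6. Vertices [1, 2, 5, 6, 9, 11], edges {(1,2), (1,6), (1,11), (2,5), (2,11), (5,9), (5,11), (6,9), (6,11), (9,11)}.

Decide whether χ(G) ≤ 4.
A valid 4-coloring: color 1: [11]; color 2: [5, 6]; color 3: [2, 9]; color 4: [1].
(χ(G) = 4 ≤ 4.)

Yes, G is 4-colorable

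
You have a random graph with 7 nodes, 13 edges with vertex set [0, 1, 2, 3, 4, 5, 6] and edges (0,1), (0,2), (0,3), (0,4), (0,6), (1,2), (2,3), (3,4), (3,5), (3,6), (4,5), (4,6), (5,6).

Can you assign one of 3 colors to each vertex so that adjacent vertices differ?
The clique on vertices [0, 3, 4, 6] has size 4 > 3, so it alone needs 4 colors.

No, G is not 3-colorable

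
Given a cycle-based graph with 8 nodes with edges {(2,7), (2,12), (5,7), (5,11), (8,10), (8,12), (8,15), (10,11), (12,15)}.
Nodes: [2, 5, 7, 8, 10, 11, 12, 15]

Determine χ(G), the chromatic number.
χ(G) = 3

Clique number ω(G) = 3 (lower bound: χ ≥ ω).
The clique on [8, 12, 15] has size 3, forcing χ ≥ 3, and the coloring below uses 3 colors, so χ(G) = 3.
A valid 3-coloring: color 1: [7, 10, 12]; color 2: [2, 5, 8]; color 3: [11, 15].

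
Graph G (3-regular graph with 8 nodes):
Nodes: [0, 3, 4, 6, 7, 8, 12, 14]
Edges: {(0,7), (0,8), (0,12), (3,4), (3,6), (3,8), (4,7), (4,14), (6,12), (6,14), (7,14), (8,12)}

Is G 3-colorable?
Yes, G is 3-colorable

A valid 3-coloring: color 1: [3, 12, 14]; color 2: [6, 7, 8]; color 3: [0, 4].
(χ(G) = 3 ≤ 3.)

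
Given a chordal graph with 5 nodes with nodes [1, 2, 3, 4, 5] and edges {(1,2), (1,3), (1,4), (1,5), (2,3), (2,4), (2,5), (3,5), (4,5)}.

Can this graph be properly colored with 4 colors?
Yes, G is 4-colorable

A valid 4-coloring: color 1: [1]; color 2: [2]; color 3: [5]; color 4: [3, 4].
(χ(G) = 4 ≤ 4.)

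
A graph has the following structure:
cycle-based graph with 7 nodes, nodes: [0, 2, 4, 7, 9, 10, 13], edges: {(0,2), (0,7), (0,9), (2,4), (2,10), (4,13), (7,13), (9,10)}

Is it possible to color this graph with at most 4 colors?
Yes, G is 4-colorable

A valid 4-coloring: color 1: [2, 9, 13]; color 2: [0, 4, 10]; color 3: [7].
(χ(G) = 3 ≤ 4.)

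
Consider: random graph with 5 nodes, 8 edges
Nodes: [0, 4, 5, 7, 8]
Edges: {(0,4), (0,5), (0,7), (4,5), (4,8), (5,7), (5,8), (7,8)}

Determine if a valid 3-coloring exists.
A valid 3-coloring: color 1: [5]; color 2: [0, 8]; color 3: [4, 7].
(χ(G) = 3 ≤ 3.)

Yes, G is 3-colorable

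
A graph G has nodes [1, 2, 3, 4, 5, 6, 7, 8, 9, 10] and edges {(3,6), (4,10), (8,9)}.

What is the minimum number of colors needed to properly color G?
Clique number ω(G) = 2 (lower bound: χ ≥ ω).
The graph is bipartite (no odd cycle), so 2 colors suffice: χ(G) = 2.
A valid 2-coloring: color 1: [1, 2, 5, 6, 7, 9, 10]; color 2: [3, 4, 8].

χ(G) = 2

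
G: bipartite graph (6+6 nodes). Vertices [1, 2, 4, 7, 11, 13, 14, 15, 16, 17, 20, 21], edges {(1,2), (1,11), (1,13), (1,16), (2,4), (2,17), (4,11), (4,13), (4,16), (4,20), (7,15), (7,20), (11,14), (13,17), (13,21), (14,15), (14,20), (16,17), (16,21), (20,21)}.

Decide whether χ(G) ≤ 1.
Edge (1,16) forces its endpoints to differ, so 1 color is not enough.

No, G is not 1-colorable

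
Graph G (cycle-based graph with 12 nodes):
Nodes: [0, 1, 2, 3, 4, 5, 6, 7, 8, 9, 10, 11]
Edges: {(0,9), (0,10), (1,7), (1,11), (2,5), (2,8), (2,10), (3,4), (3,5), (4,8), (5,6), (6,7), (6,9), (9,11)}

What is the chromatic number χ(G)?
χ(G) = 3

Clique number ω(G) = 2 (lower bound: χ ≥ ω).
Odd cycle [4, 8, 2, 5, 3] needs 3 colors (χ ≥ 3).
The coloring below uses 3 colors, so χ(G) = 3.
A valid 3-coloring: color 1: [5, 7, 8, 9, 10]; color 2: [0, 1, 2, 4, 6]; color 3: [3, 11].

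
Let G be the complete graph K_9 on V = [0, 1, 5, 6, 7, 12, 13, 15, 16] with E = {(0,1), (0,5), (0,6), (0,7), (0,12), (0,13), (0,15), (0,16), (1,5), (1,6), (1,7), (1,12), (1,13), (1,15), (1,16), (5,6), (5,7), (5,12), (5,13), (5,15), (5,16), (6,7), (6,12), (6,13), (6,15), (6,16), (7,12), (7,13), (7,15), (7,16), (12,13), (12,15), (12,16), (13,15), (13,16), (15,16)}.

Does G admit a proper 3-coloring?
The clique on vertices [0, 1, 5, 6, 7, 12, 13, 15, 16] has size 9 > 3, so it alone needs 9 colors.

No, G is not 3-colorable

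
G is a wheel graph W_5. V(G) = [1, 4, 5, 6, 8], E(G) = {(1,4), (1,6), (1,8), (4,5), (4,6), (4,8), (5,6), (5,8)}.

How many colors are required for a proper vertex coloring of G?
Clique number ω(G) = 3 (lower bound: χ ≥ ω).
The clique on [1, 4, 8] has size 3, forcing χ ≥ 3, and the coloring below uses 3 colors, so χ(G) = 3.
A valid 3-coloring: color 1: [4]; color 2: [1, 5]; color 3: [6, 8].

χ(G) = 3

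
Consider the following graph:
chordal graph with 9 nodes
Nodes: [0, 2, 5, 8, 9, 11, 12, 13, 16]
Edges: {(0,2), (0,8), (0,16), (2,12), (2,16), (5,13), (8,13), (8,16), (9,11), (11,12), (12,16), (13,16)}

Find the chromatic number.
χ(G) = 3

Clique number ω(G) = 3 (lower bound: χ ≥ ω).
The clique on [0, 8, 16] has size 3, forcing χ ≥ 3, and the coloring below uses 3 colors, so χ(G) = 3.
A valid 3-coloring: color 1: [5, 11, 16]; color 2: [0, 9, 12, 13]; color 3: [2, 8].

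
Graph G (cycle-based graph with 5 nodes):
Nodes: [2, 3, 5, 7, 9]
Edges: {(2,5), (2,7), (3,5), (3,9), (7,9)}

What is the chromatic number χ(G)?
Clique number ω(G) = 2 (lower bound: χ ≥ ω).
Odd cycle [7, 9, 3, 5, 2] needs 3 colors (χ ≥ 3).
The coloring below uses 3 colors, so χ(G) = 3.
A valid 3-coloring: color 1: [5, 7]; color 2: [2, 9]; color 3: [3].

χ(G) = 3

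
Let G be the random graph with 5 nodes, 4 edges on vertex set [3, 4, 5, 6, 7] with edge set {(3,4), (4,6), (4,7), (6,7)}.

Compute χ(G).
Clique number ω(G) = 3 (lower bound: χ ≥ ω).
The clique on [4, 6, 7] has size 3, forcing χ ≥ 3, and the coloring below uses 3 colors, so χ(G) = 3.
A valid 3-coloring: color 1: [4, 5]; color 2: [3, 7]; color 3: [6].

χ(G) = 3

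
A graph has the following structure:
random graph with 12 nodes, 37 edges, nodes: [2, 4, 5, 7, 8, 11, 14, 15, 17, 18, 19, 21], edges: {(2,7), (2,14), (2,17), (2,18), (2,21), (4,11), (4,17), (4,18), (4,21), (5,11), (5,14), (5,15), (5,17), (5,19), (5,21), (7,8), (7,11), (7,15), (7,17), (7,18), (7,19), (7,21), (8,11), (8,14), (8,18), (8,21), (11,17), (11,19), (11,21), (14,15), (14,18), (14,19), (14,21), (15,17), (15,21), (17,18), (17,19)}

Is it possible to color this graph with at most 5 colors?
Yes, G is 5-colorable

A valid 5-coloring: color 1: [17, 21]; color 2: [4, 7, 14]; color 3: [11, 15, 18]; color 4: [2, 5, 8]; color 5: [19].
(χ(G) = 5 ≤ 5.)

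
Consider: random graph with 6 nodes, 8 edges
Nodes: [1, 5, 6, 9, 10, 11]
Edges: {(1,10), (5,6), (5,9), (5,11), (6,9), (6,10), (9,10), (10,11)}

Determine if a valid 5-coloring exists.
Yes, G is 5-colorable

A valid 5-coloring: color 1: [5, 10]; color 2: [1, 6, 11]; color 3: [9].
(χ(G) = 3 ≤ 5.)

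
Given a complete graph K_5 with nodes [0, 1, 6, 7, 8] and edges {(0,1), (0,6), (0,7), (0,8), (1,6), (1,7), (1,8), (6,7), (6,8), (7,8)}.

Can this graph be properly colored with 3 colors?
No, G is not 3-colorable

The clique on vertices [0, 1, 6, 7, 8] has size 5 > 3, so it alone needs 5 colors.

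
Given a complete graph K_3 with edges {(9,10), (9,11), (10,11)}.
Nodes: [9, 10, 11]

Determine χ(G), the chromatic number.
χ(G) = 3

Clique number ω(G) = 3 (lower bound: χ ≥ ω).
The clique on [9, 10, 11] has size 3, forcing χ ≥ 3, and the coloring below uses 3 colors, so χ(G) = 3.
A valid 3-coloring: color 1: [11]; color 2: [10]; color 3: [9].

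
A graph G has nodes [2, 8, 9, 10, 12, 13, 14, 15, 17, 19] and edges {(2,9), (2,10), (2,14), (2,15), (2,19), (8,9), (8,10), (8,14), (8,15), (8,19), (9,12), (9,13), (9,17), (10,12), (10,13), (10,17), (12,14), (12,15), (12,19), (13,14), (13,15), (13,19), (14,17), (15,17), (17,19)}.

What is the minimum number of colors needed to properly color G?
Clique number ω(G) = 2 (lower bound: χ ≥ ω).
The graph is bipartite (no odd cycle), so 2 colors suffice: χ(G) = 2.
A valid 2-coloring: color 1: [2, 8, 12, 13, 17]; color 2: [9, 10, 14, 15, 19].

χ(G) = 2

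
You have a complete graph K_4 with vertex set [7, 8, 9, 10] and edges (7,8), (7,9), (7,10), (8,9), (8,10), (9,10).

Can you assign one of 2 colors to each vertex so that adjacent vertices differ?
The clique on vertices [7, 8, 9, 10] has size 4 > 2, so it alone needs 4 colors.

No, G is not 2-colorable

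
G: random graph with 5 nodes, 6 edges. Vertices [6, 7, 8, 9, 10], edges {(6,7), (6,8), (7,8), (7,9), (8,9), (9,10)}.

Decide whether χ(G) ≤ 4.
Yes, G is 4-colorable

A valid 4-coloring: color 1: [8, 10]; color 2: [6, 9]; color 3: [7].
(χ(G) = 3 ≤ 4.)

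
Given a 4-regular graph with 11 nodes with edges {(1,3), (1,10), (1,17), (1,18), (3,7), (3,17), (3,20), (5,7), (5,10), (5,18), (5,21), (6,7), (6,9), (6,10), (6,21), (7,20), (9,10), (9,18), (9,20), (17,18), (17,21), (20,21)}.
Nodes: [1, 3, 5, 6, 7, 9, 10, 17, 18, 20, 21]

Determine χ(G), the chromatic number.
χ(G) = 3

Clique number ω(G) = 3 (lower bound: χ ≥ ω).
The clique on [1, 17, 18] has size 3, forcing χ ≥ 3, and the coloring below uses 3 colors, so χ(G) = 3.
A valid 3-coloring: color 1: [1, 7, 9, 21]; color 2: [3, 10, 18]; color 3: [5, 6, 17, 20].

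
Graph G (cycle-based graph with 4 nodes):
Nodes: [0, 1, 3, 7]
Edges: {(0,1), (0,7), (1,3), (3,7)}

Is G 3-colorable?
Yes, G is 3-colorable

A valid 3-coloring: color 1: [1, 7]; color 2: [0, 3].
(χ(G) = 2 ≤ 3.)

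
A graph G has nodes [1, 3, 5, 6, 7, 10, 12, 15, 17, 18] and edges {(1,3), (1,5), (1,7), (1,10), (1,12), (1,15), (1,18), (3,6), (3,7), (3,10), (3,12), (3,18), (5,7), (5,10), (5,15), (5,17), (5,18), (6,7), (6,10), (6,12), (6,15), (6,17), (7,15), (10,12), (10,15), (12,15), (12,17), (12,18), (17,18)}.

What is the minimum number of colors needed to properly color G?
χ(G) = 4

Clique number ω(G) = 4 (lower bound: χ ≥ ω).
The clique on [1, 3, 10, 12] has size 4, forcing χ ≥ 4, and the coloring below uses 4 colors, so χ(G) = 4.
A valid 4-coloring: color 1: [1, 6]; color 2: [5, 12]; color 3: [3, 15, 17]; color 4: [7, 10, 18].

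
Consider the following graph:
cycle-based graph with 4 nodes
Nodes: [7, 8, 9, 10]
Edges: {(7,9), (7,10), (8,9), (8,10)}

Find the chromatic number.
χ(G) = 2

Clique number ω(G) = 2 (lower bound: χ ≥ ω).
The graph is bipartite (no odd cycle), so 2 colors suffice: χ(G) = 2.
A valid 2-coloring: color 1: [7, 8]; color 2: [9, 10].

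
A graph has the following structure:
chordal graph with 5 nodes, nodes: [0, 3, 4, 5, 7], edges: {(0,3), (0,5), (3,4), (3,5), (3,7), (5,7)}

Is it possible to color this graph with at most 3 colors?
Yes, G is 3-colorable

A valid 3-coloring: color 1: [3]; color 2: [4, 5]; color 3: [0, 7].
(χ(G) = 3 ≤ 3.)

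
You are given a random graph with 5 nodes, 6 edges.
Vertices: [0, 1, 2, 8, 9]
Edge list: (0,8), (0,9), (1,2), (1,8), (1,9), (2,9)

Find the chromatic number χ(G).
Clique number ω(G) = 3 (lower bound: χ ≥ ω).
The clique on [1, 2, 9] has size 3, forcing χ ≥ 3, and the coloring below uses 3 colors, so χ(G) = 3.
A valid 3-coloring: color 1: [8, 9]; color 2: [0, 1]; color 3: [2].

χ(G) = 3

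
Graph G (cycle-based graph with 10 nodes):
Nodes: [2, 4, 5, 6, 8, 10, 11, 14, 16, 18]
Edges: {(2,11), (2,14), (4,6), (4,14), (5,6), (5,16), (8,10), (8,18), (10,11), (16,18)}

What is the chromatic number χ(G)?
Clique number ω(G) = 2 (lower bound: χ ≥ ω).
The graph is bipartite (no odd cycle), so 2 colors suffice: χ(G) = 2.
A valid 2-coloring: color 1: [2, 4, 5, 10, 18]; color 2: [6, 8, 11, 14, 16].

χ(G) = 2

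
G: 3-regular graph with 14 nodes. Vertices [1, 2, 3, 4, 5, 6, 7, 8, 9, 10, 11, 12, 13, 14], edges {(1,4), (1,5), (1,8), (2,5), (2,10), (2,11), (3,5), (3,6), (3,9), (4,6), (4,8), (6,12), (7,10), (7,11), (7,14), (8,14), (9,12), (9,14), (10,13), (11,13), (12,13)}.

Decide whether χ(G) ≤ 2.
No, G is not 2-colorable

The clique on vertices [1, 4, 8] has size 3 > 2, so it alone needs 3 colors.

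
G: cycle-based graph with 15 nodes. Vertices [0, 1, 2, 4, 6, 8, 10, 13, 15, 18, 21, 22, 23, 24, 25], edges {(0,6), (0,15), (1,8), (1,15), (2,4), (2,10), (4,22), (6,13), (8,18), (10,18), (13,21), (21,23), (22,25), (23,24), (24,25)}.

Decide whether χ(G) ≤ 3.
A valid 3-coloring: color 1: [0, 1, 4, 10, 13, 23, 25]; color 2: [2, 6, 15, 18, 21, 22, 24]; color 3: [8].
(χ(G) = 3 ≤ 3.)

Yes, G is 3-colorable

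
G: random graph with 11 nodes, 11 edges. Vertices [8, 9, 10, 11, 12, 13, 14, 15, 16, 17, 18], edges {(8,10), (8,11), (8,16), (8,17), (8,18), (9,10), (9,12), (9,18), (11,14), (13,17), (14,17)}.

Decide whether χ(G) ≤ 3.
A valid 3-coloring: color 1: [8, 9, 13, 14, 15]; color 2: [10, 11, 12, 16, 17, 18].
(χ(G) = 2 ≤ 3.)

Yes, G is 3-colorable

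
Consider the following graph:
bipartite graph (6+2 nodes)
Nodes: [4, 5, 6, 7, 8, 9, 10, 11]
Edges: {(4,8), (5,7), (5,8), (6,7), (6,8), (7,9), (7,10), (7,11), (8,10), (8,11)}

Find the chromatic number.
χ(G) = 2

Clique number ω(G) = 2 (lower bound: χ ≥ ω).
The graph is bipartite (no odd cycle), so 2 colors suffice: χ(G) = 2.
A valid 2-coloring: color 1: [7, 8]; color 2: [4, 5, 6, 9, 10, 11].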